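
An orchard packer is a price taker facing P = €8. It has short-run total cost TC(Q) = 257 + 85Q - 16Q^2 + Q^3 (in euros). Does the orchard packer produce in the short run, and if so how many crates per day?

Shut down

Variable cost is VC = 85Q - 16Q^2 + Q^3, so AVC = VC/Q = 85 - 16Q + Q^2 and MC = dTC/dQ = 85 - 32Q + 3Q^2.
AVC is minimized where dAVC/dQ = -16 + 2Q = 0, at Q = 8; min AVC = 85 - 16·8 + 8^2 = €21.
P = €8 lies below min AVC = €21; no output level covers variable cost.
Best response: produce nothing and absorb the €257 fixed cost.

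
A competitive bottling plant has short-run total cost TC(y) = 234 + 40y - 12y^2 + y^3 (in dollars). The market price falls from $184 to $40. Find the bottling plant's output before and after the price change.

Output falls from 12 to 8

MC = 40 - 24y + 3y^2; the shutdown threshold is min AVC = $4 (at y = 6).
At P = $184 ≥ min AVC, set P = MC on the rising branch: y = 12.
At P = $40 ≥ min AVC, set P = MC: y = 8. The firm stays open but cuts output.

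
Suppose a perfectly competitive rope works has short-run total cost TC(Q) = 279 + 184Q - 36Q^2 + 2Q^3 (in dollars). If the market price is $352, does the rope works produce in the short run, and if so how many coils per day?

Produce at Q = 14

From TC, MC = TC'(Q) = 184 - 72Q + 6Q^2 and AVC = VC/Q = 184 - 36Q + 2Q^2.
AVC hits its minimum where MC = AVC, at Q = 9, giving min AVC = 184 - 36·9 + 2·9^2 = $22.
Since P = $352 ≥ min AVC = $22, price covers variable cost and the firm should produce.
Solving P = MC: -168 - 72Q + 6Q^2 = 0 ⇒ Q = -2 or 14. On the upward-sloping branch, Q* = 14.
Check: AVC at Q = 14 is $72 ≤ P, so revenue covers variable cost.
Profit = P·Q − TC = 352·14 − 1287 = $3641.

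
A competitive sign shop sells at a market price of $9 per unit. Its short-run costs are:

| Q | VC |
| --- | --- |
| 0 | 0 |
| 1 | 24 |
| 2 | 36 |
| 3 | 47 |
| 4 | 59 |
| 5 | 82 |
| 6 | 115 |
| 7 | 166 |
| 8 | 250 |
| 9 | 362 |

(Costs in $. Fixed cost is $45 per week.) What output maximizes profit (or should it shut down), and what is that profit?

Profit at each row (π = 9Q − TC): Q=0: -45; Q=1: -60; Q=2: -63; Q=3: -65; Q=4: -68; Q=5: -82; Q=6: -106; Q=7: -148; Q=8: -223; Q=9: -326.
Profit is highest at Q = 0. Equivalently, the lowest AVC in the table is 59/4 ≈ $14.75 at Q = 4, and P = $9 falls below it — price never covers variable cost, so the firm shuts down and loses only its fixed cost.

Q = 0 (shut down); profit = -$45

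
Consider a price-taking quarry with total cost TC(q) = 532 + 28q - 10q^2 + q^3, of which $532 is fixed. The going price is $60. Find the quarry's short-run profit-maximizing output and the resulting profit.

Profit = -$148 at q = 8

AVC = 28 - 10q + q^2; min AVC = $3 at q = 5. Since P = $60 ≥ min AVC, the firm produces.
MC = 28 - 20q + 3q^2. Setting P = MC and taking the root on the rising branch gives q* = 8.
TR = 60·8 = 480. TC = 532 + 96 = 628. Profit = 480 − 628 = -$148.
By producing, the firm covers all variable cost plus $384 of fixed cost; shutting down would lose the full $532.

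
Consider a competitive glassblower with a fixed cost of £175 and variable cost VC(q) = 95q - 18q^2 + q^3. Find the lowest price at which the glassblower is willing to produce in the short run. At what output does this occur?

The shutdown price is the minimum of AVC. VC = 95q - 18q^2 + q^3, so AVC = 95 - 18q + q^2.
At the minimum of AVC, MC = AVC. MC = 95 - 36q + 3q^2; setting MC = AVC gives 2q^2 - 18q = 0, so q = 9. min AVC = 14.
So the shutdown price is £14.

£14 per unit, at q = 9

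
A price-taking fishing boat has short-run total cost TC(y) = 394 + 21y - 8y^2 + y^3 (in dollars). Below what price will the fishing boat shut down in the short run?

$5 per unit

Short-run supply begins at min AVC. From VC = 21y - 8y^2 + y^3, AVC = 21 - 8y + y^2.
dAVC/dy = -8 + 2y = 0 gives y = 4. min AVC = 21 - 8·4 + 4^2 = 5.
For P < $5 the firm produces nothing.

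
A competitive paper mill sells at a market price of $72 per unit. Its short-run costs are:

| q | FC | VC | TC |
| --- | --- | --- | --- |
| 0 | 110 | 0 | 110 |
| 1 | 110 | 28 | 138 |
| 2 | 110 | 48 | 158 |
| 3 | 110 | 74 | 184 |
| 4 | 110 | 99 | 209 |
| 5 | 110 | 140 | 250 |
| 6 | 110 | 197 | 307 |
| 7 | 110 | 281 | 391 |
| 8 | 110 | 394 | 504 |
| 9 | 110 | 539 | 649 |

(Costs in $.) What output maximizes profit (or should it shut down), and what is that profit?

q = 6; profit = $125

Compute π = P·q − TC at each output: q=0: -110; q=1: -66; q=2: -14; q=3: 32; q=4: 79; q=5: 110; q=6: 125; q=7: 113; q=8: 72; q=9: -1.
Profit is maximized at q = 6. AVC there is 197/6 = $32.83 ≤ P, so producing beats shutting down (which would give -$110).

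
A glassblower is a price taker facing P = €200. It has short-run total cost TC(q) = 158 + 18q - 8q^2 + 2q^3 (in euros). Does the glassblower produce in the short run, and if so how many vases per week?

Produce at q = 7

Variable cost is VC = 18q - 8q^2 + 2q^3, so AVC = VC/q = 18 - 8q + 2q^2 and MC = dTC/dq = 18 - 16q + 6q^2.
AVC is minimized where dAVC/dq = -8 + 4q = 0, at q = 2; min AVC = 18 - 8·2 + 2·2^2 = €10.
Since P = €200 ≥ min AVC = €10, price covers variable cost and the firm should produce.
Solving P = MC: -182 - 16q + 6q^2 = 0 ⇒ q = -13/3 or 7. On the upward-sloping branch, q* = 7.
Check: AVC at q = 7 is €60 ≤ P, so revenue covers variable cost.
Profit = P·q − TC = 200·7 − 578 = €822.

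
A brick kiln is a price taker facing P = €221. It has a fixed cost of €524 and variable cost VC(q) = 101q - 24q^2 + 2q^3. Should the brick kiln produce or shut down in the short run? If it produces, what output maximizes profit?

Variable cost is VC = 101q - 24q^2 + 2q^3, so AVC = VC/q = 101 - 24q + 2q^2 and MC = dTC/dq = 101 - 48q + 6q^2.
AVC hits its minimum where MC = AVC, at q = 6, giving min AVC = 101 - 24·6 + 2·6^2 = €29.
Because €221 ≥ €29, revenue can cover variable cost; the firm operates.
P = MC gives -120 - 48q + 6q^2 = 0, with roots -2 and 10. Take the larger (rising MC): q* = 10.
Check: AVC at q = 10 is €61 ≤ P, so revenue covers variable cost.
Profit = P·q − TC = 221·10 − 1134 = €1076.

Produce at q = 10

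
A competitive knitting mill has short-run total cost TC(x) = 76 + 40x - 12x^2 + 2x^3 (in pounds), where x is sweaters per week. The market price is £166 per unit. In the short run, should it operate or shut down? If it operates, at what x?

Strip out fixed cost: VC = 40x - 12x^2 + 2x^3. Then AVC = 40 - 12x + 2x^2 and MC = 40 - 24x + 6x^2.
AVC is minimized where dAVC/dx = -12 + 4x = 0, at x = 3; min AVC = 40 - 12·3 + 2·3^2 = £22.
P = £166 exceeds min AVC = £22, so the firm stays open.
Solving P = MC: -126 - 24x + 6x^2 = 0 ⇒ x = -3 or 7. On the upward-sloping branch, x* = 7.
Check: AVC at x = 7 is £54 ≤ P, so revenue covers variable cost.
Profit = P·x − TC = 166·7 − 454 = £708.

Produce at x = 7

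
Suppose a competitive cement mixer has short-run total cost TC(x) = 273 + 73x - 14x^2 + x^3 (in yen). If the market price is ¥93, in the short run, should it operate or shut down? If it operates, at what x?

Produce at x = 10

From TC, MC = TC'(x) = 73 - 28x + 3x^2 and AVC = VC/x = 73 - 14x + x^2.
The AVC parabola has its vertex at x = 14/2 = 7, where AVC = 73 - 14·7 + 7^2 = ¥24.
P = ¥93 exceeds min AVC = ¥24, so the firm stays open.
Solving P = MC: -20 - 28x + 3x^2 = 0 ⇒ x = -2/3 or 10. On the upward-sloping branch, x* = 10.
Check: AVC at x = 10 is ¥33 ≤ P, so revenue covers variable cost.
Profit = P·x − TC = 93·10 − 603 = ¥327.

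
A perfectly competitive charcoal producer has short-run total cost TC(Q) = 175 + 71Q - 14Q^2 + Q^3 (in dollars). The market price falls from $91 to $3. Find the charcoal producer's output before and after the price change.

Output falls from 10 to 0 (the firm shuts down)

MC = 71 - 28Q + 3Q^2; the shutdown threshold is min AVC = $22 (at Q = 7).
With P = $91 above the shutdown price, P = MC gives Q = 10.
At P = $3 < min AVC = $22, price no longer covers variable cost at any output, so the firm shuts down: Q = 0.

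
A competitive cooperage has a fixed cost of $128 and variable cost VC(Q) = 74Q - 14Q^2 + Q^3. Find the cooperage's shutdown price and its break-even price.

AVC = 74 - 14Q + Q^2; minimized at Q = 7, giving min AVC = $25. That is the shutdown price.
ATC = 128/Q + 74 - 14Q + Q^2. Setting dATC/dQ = −128/Q^2 − 14 + 2Q = 0 gives Q = 8 (since 2·8^3 − 14·8^2 = 128).
min ATC = 128/8 + 74 − 14·8 + 8^2 = $42. That is the break-even price.
For $25 ≤ P < $42 the firm produces at a loss; below $25 it shuts down.

Shutdown price = $25; break-even price = $42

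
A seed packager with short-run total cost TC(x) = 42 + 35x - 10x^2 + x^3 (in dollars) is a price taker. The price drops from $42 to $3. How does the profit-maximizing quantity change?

Output falls from 7 to 0 (the firm shuts down)

MC = 35 - 20x + 3x^2; the shutdown threshold is min AVC = $10 (at x = 5).
At P = $42 ≥ min AVC, set P = MC on the rising branch: x = 7.
At P = $3 < min AVC = $10, price no longer covers variable cost at any output, so the firm shuts down: x = 0.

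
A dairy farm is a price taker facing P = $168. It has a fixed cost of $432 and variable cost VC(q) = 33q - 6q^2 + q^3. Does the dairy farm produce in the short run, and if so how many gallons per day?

Strip out fixed cost: VC = 33q - 6q^2 + q^3. Then AVC = 33 - 6q + q^2 and MC = 33 - 12q + 3q^2.
The AVC parabola has its vertex at q = 6/2 = 3, where AVC = 33 - 6·3 + 3^2 = $24.
Because $168 ≥ $24, revenue can cover variable cost; the firm operates.
P = MC gives -135 - 12q + 3q^2 = 0, with roots -5 and 9. Take the larger (rising MC): q* = 9.
Check: AVC at q = 9 is $60 ≤ P, so revenue covers variable cost.
Profit = P·q − TC = 168·9 − 972 = $540.

Produce at q = 9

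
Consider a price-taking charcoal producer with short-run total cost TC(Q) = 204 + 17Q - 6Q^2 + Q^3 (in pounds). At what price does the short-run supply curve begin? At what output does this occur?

£8 per unit, at Q = 3

Short-run supply begins at min AVC. From VC = 17Q - 6Q^2 + Q^3, AVC = 17 - 6Q + Q^2.
dAVC/dQ = -6 + 2Q = 0 gives Q = 3. min AVC = 17 - 6·3 + 3^2 = 8.
The firm shuts down for any P below £8.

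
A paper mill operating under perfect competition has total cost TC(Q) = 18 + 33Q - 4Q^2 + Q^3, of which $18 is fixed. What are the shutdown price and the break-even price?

Shutdown price = min AVC. AVC = 33 - 4Q + Q^2, with vertex at Q = 2 and minimum $29.
ATC = 18/Q + 33 - 4Q + Q^2. Setting dATC/dQ = −18/Q^2 − 4 + 2Q = 0 gives Q = 3 (since 2·3^3 − 4·3^2 = 18).
min ATC = 18/3 + 33 − 4·3 + 3^2 = $36. That is the break-even price.
For $29 ≤ P < $36 the firm produces at a loss; below $29 it shuts down.

Shutdown price = $29; break-even price = $36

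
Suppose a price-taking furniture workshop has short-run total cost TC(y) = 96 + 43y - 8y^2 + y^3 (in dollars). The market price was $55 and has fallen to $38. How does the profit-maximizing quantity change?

Output falls from 6 to 5

MC = 43 - 16y + 3y^2; the shutdown threshold is min AVC = $27 (at y = 4).
At P = $55 ≥ min AVC, set P = MC on the rising branch: y = 6.
At P = $38 ≥ min AVC, set P = MC: y = 5. The firm stays open but cuts output.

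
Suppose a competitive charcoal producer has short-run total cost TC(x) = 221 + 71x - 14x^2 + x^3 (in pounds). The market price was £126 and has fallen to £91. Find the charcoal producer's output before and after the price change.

AVC = 71 - 14x + x^2, minimized at x = 7 where min AVC = £22. MC = 71 - 28x + 3x^2.
With P = £126 above the shutdown price, P = MC gives x = 11.
At P = £91 ≥ min AVC, set P = MC: x = 10. The firm stays open but cuts output.

Output falls from 11 to 10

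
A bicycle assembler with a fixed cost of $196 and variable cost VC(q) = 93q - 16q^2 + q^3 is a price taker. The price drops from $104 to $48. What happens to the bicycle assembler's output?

AVC = 93 - 16q + q^2, minimized at q = 8 where min AVC = $29. MC = 93 - 32q + 3q^2.
At P = $104 ≥ min AVC, set P = MC on the rising branch: q = 11.
At P = $48 ≥ min AVC, set P = MC: q = 9. The firm stays open but cuts output.

Output falls from 11 to 9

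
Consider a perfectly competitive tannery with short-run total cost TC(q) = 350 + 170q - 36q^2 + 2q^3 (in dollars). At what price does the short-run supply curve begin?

$8 per unit

The shutdown price is the minimum of AVC. VC = 170q - 36q^2 + 2q^3, so AVC = 170 - 36q + 2q^2.
At the minimum of AVC, MC = AVC. MC = 170 - 72q + 6q^2; setting MC = AVC gives 4q^2 - 36q = 0, so q = 9. min AVC = 8.
For P < $8 the firm produces nothing.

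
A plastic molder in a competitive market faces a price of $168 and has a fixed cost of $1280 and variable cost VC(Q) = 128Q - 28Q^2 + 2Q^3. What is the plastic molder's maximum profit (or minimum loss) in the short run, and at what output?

Profit = -$80 at Q = 10

AVC = 128 - 28Q + 2Q^2; min AVC = $30 at Q = 7. Since P = $168 ≥ min AVC, the firm produces.
MC = 128 - 56Q + 6Q^2. Setting P = MC and taking the root on the rising branch gives Q* = 10.
TR = 168·10 = 1680. TC = 1280 + 480 = 1760. Profit = 1680 − 1760 = -$80.
By producing, the firm covers all variable cost plus $1200 of fixed cost; shutting down would lose the full $1280.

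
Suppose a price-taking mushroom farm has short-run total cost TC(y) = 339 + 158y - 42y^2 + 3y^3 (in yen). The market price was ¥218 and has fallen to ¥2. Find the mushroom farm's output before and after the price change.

MC = 158 - 84y + 9y^2; the shutdown threshold is min AVC = ¥11 (at y = 7).
With P = ¥218 above the shutdown price, P = MC gives y = 10.
At P = ¥2 < min AVC = ¥11, price no longer covers variable cost at any output, so the firm shuts down: y = 0.

Output falls from 10 to 0 (the firm shuts down)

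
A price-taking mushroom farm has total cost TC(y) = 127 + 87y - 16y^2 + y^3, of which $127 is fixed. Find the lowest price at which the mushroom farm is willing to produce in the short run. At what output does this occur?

$23 per unit, at y = 8

Short-run supply begins at min AVC. From VC = 87y - 16y^2 + y^3, AVC = 87 - 16y + y^2.
At the minimum of AVC, MC = AVC. MC = 87 - 32y + 3y^2; setting MC = AVC gives 2y^2 - 16y = 0, so y = 8. min AVC = 23.
So the shutdown price is $23.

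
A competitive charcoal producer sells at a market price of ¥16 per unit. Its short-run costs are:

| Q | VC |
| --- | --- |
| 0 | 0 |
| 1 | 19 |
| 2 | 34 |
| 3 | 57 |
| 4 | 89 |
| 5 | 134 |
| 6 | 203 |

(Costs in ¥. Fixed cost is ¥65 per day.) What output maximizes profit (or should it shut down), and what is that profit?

Tabulate TR − TC: Q=0: -65; Q=1: -68; Q=2: -67; Q=3: -74; Q=4: -90; Q=5: -119; Q=6: -172.
Profit is highest at Q = 0. Equivalently, the lowest AVC in the table is 34/2 ≈ ¥17 at Q = 2, and P = ¥16 falls below it — price never covers variable cost, so the firm shuts down and loses only its fixed cost.

Q = 0 (shut down); profit = -¥65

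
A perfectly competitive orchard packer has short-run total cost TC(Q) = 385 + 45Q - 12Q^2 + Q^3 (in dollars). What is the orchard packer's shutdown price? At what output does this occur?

Short-run supply begins at min AVC. From VC = 45Q - 12Q^2 + Q^3, AVC = 45 - 12Q + Q^2.
dAVC/dQ = -12 + 2Q = 0 gives Q = 6. min AVC = 45 - 12·6 + 6^2 = 9.
The firm shuts down for any P below $9.

$9 per unit, at Q = 6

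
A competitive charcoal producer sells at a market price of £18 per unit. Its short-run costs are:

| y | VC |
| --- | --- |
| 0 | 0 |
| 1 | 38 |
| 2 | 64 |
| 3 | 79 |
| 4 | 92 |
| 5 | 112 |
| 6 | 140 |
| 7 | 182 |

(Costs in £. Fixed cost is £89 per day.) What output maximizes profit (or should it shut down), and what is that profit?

y = 0 (shut down); profit = -£89

Compute π = P·y − TC at each output: y=0: -89; y=1: -109; y=2: -117; y=3: -114; y=4: -109; y=5: -111; y=6: -121; y=7: -145.
Profit is highest at y = 0. Equivalently, the lowest AVC in the table is 112/5 ≈ £22.40 at y = 5, and P = £18 falls below it — price never covers variable cost, so the firm shuts down and loses only its fixed cost.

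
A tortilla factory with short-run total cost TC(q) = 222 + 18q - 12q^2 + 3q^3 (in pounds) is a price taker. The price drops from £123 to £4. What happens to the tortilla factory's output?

AVC = 18 - 12q + 3q^2, minimized at q = 2 where min AVC = £6. MC = 18 - 24q + 9q^2.
With P = £123 above the shutdown price, P = MC gives q = 5.
At P = £4 < min AVC = £6, price no longer covers variable cost at any output, so the firm shuts down: q = 0.

Output falls from 5 to 0 (the firm shuts down)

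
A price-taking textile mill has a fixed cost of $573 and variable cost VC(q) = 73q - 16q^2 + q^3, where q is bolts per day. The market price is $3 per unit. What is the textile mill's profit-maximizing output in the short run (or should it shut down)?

Strip out fixed cost: VC = 73q - 16q^2 + q^3. Then AVC = 73 - 16q + q^2 and MC = 73 - 32q + 3q^2.
AVC hits its minimum where MC = AVC, at q = 8, giving min AVC = 73 - 16·8 + 8^2 = $9.
Since P = $3 < min AVC = $9, price fails to cover variable cost at any output.
The firm minimizes its loss by shutting down and losing only its fixed cost of $573.

Shut down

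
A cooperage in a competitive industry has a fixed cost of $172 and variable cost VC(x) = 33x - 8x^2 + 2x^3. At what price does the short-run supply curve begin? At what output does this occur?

The shutdown price is the minimum of AVC. VC = 33x - 8x^2 + 2x^3, so AVC = 33 - 8x + 2x^2.
dAVC/dx = -8 + 4x = 0 gives x = 2. min AVC = 33 - 8·2 + 2·2^2 = 25.
For P < $25 the firm produces nothing.

$25 per unit, at x = 2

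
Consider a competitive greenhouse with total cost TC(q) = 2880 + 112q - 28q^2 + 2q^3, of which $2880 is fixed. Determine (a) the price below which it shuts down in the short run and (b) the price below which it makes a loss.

AVC = 112 - 28q + 2q^2; minimized at q = 7, giving min AVC = $14. That is the shutdown price.
ATC = 2880/q + 112 - 28q + 2q^2. Setting dATC/dq = −2880/q^2 − 28 + 4q = 0 gives q = 12 (since 4·12^3 − 28·12^2 = 2880).
min ATC = 2880/12 + 112 − 28·12 + 2·12^2 = $304. That is the break-even price.
Between these two prices the firm operates at a loss; above $304 it earns a profit.

Shutdown price = $14; break-even price = $304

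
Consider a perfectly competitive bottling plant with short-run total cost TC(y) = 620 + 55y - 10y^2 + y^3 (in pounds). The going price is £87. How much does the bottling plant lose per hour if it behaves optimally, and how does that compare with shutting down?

AVC = 55 - 10y + y^2; min AVC = £30 at y = 5. Since P = £87 ≥ min AVC, the firm produces.
MC = 55 - 20y + 3y^2. Setting P = MC and taking the root on the rising branch gives y* = 8.
TR = 87·8 = 696. TC = 620 + 312 = 932. Profit = 696 − 932 = -£236.
Shutting down would mean losing the fixed cost of £620, so operating at a loss of £236 is better by £384.

Profit = -£236 at y = 8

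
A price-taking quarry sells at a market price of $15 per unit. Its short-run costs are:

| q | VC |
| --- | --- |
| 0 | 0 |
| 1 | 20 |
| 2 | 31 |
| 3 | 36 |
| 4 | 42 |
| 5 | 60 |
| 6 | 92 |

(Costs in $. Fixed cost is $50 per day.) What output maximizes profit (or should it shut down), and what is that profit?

Profit at each row (π = 15q − TC): q=0: -50; q=1: -55; q=2: -51; q=3: -41; q=4: -32; q=5: -35; q=6: -52.
Profit is maximized at q = 4. AVC there is 42/4 = $10.50 ≤ P, so producing beats shutting down (which would give -$50).

q = 4; profit = -$32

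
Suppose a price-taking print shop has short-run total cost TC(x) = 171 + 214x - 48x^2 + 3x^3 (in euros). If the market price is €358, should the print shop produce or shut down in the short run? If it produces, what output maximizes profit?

Produce at x = 12

From TC, MC = TC'(x) = 214 - 96x + 9x^2 and AVC = VC/x = 214 - 48x + 3x^2.
The AVC parabola has its vertex at x = 48/6 = 8, where AVC = 214 - 48·8 + 3·8^2 = €22.
Because €358 ≥ €22, revenue can cover variable cost; the firm operates.
P = MC gives -144 - 96x + 9x^2 = 0, with roots -4/3 and 12. Take the larger (rising MC): x* = 12.
Check: AVC at x = 12 is €70 ≤ P, so revenue covers variable cost.
Profit = P·x − TC = 358·12 − 1011 = €3285.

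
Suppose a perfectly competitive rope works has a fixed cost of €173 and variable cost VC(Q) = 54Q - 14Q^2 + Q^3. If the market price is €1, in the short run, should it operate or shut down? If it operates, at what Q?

Variable cost is VC = 54Q - 14Q^2 + Q^3, so AVC = VC/Q = 54 - 14Q + Q^2 and MC = dTC/dQ = 54 - 28Q + 3Q^2.
The AVC parabola has its vertex at Q = 14/2 = 7, where AVC = 54 - 14·7 + 7^2 = €5.
Since P = €1 < min AVC = €5, price fails to cover variable cost at any output.
Best response: produce nothing and absorb the €173 fixed cost.

Shut down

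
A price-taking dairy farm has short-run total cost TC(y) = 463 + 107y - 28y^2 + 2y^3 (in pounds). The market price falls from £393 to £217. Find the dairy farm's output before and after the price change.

MC = 107 - 56y + 6y^2; the shutdown threshold is min AVC = £9 (at y = 7).
With P = £393 above the shutdown price, P = MC gives y = 13.
At P = £217 ≥ min AVC, set P = MC: y = 11. The firm stays open but cuts output.

Output falls from 13 to 11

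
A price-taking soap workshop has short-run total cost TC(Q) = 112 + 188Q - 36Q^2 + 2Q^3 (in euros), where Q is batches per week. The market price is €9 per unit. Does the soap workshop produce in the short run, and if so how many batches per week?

Strip out fixed cost: VC = 188Q - 36Q^2 + 2Q^3. Then AVC = 188 - 36Q + 2Q^2 and MC = 188 - 72Q + 6Q^2.
AVC is minimized where dAVC/dQ = -36 + 4Q = 0, at Q = 9; min AVC = 188 - 36·9 + 2·9^2 = €26.
Since P = €9 < min AVC = €26, price fails to cover variable cost at any output.
The firm minimizes its loss by shutting down and losing only its fixed cost of €112.

Shut down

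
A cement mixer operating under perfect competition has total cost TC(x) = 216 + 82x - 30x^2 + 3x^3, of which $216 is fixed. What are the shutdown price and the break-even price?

Shutdown price = $7; break-even price = $46

AVC = 82 - 30x + 3x^2; minimized at x = 5, giving min AVC = $7. That is the shutdown price.
ATC = 216/x + 82 - 30x + 3x^2. Setting dATC/dx = −216/x^2 − 30 + 6x = 0 gives x = 6 (since 6·6^3 − 30·6^2 = 216).
min ATC = 216/6 + 82 − 30·6 + 3·6^2 = $46. That is the break-even price.
For $7 ≤ P < $46 the firm produces at a loss; below $7 it shuts down.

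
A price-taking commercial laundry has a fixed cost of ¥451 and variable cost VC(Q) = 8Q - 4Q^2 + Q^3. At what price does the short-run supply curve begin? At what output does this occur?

The firm shuts down when price falls below the minimum of average variable cost. AVC = VC/Q = 8 - 4Q + Q^2.
dAVC/dQ = -4 + 2Q = 0 gives Q = 2. min AVC = 8 - 4·2 + 2^2 = 4.
So the shutdown price is ¥4.

¥4 per unit, at Q = 2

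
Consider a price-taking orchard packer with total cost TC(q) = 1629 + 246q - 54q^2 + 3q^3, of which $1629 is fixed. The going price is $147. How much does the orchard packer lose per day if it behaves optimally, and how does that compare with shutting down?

Profit = -$177 at q = 11

AVC = 246 - 54q + 3q^2 has its minimum $3 at q = 9; price $147 clears that bar, so the firm operates.
MC = 246 - 108q + 9q^2. Setting P = MC and taking the root on the rising branch gives q* = 11.
TR = 147·11 = 1617. TC = 1629 + 165 = 1794. Profit = 1617 − 1794 = -$177.
Shutting down would mean losing the fixed cost of $1629, so operating at a loss of $177 is better by $1452.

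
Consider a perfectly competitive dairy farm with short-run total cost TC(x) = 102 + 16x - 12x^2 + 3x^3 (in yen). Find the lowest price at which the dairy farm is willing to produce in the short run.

Short-run supply begins at min AVC. From VC = 16x - 12x^2 + 3x^3, AVC = 16 - 12x + 3x^2.
dAVC/dx = -12 + 6x = 0 gives x = 2. min AVC = 16 - 12·2 + 3·2^2 = 4.
So the shutdown price is ¥4.

¥4 per unit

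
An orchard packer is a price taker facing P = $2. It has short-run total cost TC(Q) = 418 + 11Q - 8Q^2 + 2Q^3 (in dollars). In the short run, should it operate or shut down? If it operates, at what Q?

From TC, MC = TC'(Q) = 11 - 16Q + 6Q^2 and AVC = VC/Q = 11 - 8Q + 2Q^2.
The AVC parabola has its vertex at Q = 8/4 = 2, where AVC = 11 - 8·2 + 2·2^2 = $3.
Since P = $2 < min AVC = $3, price fails to cover variable cost at any output.
Shutting down limits the loss to fixed cost, $418.

Shut down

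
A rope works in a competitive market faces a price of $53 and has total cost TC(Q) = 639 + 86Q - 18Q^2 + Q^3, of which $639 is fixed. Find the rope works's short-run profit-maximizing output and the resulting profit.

Profit = -$155 at Q = 11

AVC = 86 - 18Q + Q^2; min AVC = $5 at Q = 9. Since P = $53 ≥ min AVC, the firm produces.
With MC = 86 - 36Q + 3Q^2, P = MC on the upward-sloping part at Q* = 11.
TR = 53·11 = 583. TC = 639 + 99 = 738. Profit = 583 − 738 = -$155.
Shutting down would mean losing the fixed cost of $639, so operating at a loss of $155 is better by $484.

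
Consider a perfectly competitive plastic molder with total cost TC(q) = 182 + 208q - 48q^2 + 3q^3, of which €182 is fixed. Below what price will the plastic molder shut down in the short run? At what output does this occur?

€16 per unit, at q = 8

Short-run supply begins at min AVC. From VC = 208q - 48q^2 + 3q^3, AVC = 208 - 48q + 3q^2.
dAVC/dq = -48 + 6q = 0 gives q = 8. min AVC = 208 - 48·8 + 3·8^2 = 16.
The firm shuts down for any P below €16.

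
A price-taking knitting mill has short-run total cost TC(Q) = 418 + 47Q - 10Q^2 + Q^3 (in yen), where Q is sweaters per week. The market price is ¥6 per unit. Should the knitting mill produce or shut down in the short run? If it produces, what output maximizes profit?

Shut down

From TC, MC = TC'(Q) = 47 - 20Q + 3Q^2 and AVC = VC/Q = 47 - 10Q + Q^2.
The AVC parabola has its vertex at Q = 10/2 = 5, where AVC = 47 - 10·5 + 5^2 = ¥22.
P = ¥6 lies below min AVC = ¥22; no output level covers variable cost.
Shutting down limits the loss to fixed cost, ¥418.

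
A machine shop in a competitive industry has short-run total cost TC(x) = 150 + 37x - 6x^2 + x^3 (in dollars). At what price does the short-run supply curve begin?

$28 per unit

Short-run supply begins at min AVC. From VC = 37x - 6x^2 + x^3, AVC = 37 - 6x + x^2.
dAVC/dx = -6 + 2x = 0 gives x = 3. min AVC = 37 - 6·3 + 3^2 = 28.
So the shutdown price is $28.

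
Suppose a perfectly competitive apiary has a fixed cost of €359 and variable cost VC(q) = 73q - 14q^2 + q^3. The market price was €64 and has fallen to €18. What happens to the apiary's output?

AVC = 73 - 14q + q^2, minimized at q = 7 where min AVC = €24. MC = 73 - 28q + 3q^2.
With P = €64 above the shutdown price, P = MC gives q = 9.
At P = €18 < min AVC = €24, price no longer covers variable cost at any output, so the firm shuts down: q = 0.

Output falls from 9 to 0 (the firm shuts down)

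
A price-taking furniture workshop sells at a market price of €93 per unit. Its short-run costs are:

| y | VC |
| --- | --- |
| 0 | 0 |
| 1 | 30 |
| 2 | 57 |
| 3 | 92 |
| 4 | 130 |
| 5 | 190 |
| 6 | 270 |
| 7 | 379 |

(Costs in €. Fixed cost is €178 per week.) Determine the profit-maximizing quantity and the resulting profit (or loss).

y = 6; profit = €110

Compute π = P·y − TC at each output: y=0: -178; y=1: -115; y=2: -49; y=3: 9; y=4: 64; y=5: 97; y=6: 110; y=7: 94.
Profit is maximized at y = 6. AVC there is 270/6 = €45 ≤ P, so producing beats shutting down (which would give -€178).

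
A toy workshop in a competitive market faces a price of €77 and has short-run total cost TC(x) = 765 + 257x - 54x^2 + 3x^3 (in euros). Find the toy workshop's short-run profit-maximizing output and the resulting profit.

Profit = -€165 at x = 10

AVC = 257 - 54x + 3x^2 has its minimum €14 at x = 9; price €77 clears that bar, so the firm operates.
With MC = 257 - 108x + 9x^2, P = MC on the upward-sloping part at x* = 10.
TR = 77·10 = 770. TC = 765 + 170 = 935. Profit = 770 − 935 = -€165.
By producing, the firm covers all variable cost plus €600 of fixed cost; shutting down would lose the full €765.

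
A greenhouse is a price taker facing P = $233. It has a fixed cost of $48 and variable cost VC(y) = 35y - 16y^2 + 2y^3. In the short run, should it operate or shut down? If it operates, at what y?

Strip out fixed cost: VC = 35y - 16y^2 + 2y^3. Then AVC = 35 - 16y + 2y^2 and MC = 35 - 32y + 6y^2.
The AVC parabola has its vertex at y = 16/4 = 4, where AVC = 35 - 16·4 + 2·4^2 = $3.
Since P = $233 ≥ min AVC = $3, price covers variable cost and the firm should produce.
Set P = MC: 233 = 35 - 32y + 6y^2 → -198 - 32y + 6y^2 = 0. The roots are y = -11/3 and y = 9; the profit-maximizing output is on the rising part of MC, so y* = 9.
Check: AVC at y = 9 is $53 ≤ P, so revenue covers variable cost.
Profit = P·y − TC = 233·9 − 525 = $1572.

Produce at y = 9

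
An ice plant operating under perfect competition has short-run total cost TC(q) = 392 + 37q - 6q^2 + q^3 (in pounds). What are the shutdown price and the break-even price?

Shutdown price = min AVC. AVC = 37 - 6q + q^2, with vertex at q = 3 and minimum £28.
ATC = 392/q + 37 - 6q + q^2. Setting dATC/dq = −392/q^2 − 6 + 2q = 0 gives q = 7 (since 2·7^3 − 6·7^2 = 392).
min ATC = 392/7 + 37 − 6·7 + 7^2 = £100. That is the break-even price.
Between these two prices the firm operates at a loss; above £100 it earns a profit.

Shutdown price = £28; break-even price = £100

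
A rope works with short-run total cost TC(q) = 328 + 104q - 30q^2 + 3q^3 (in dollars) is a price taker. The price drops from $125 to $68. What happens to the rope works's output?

Output falls from 7 to 6

MC = 104 - 60q + 9q^2; the shutdown threshold is min AVC = $29 (at q = 5).
At P = $125 ≥ min AVC, set P = MC on the rising branch: q = 7.
At P = $68 ≥ min AVC, set P = MC: q = 6. The firm stays open but cuts output.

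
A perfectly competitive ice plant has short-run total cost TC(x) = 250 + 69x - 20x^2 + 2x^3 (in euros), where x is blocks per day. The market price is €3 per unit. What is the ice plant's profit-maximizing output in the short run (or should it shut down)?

Shut down

Strip out fixed cost: VC = 69x - 20x^2 + 2x^3. Then AVC = 69 - 20x + 2x^2 and MC = 69 - 40x + 6x^2.
AVC is minimized where dAVC/dx = -20 + 4x = 0, at x = 5; min AVC = 69 - 20·5 + 2·5^2 = €19.
With P < min AVC (€3 < €19), every unit sold adds to the loss.
Best response: produce nothing and absorb the €250 fixed cost.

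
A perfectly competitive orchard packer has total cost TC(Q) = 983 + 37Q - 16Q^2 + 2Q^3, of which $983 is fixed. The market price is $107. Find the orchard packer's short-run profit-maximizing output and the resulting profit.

Profit = -$395 at Q = 7

AVC = 37 - 16Q + 2Q^2; min AVC = $5 at Q = 4. Since P = $107 ≥ min AVC, the firm produces.
With MC = 37 - 32Q + 6Q^2, P = MC on the upward-sloping part at Q* = 7.
TR = 107·7 = 749. TC = 983 + 161 = 1144. Profit = 749 − 1144 = -$395.
Shutting down would mean losing the fixed cost of $983, so operating at a loss of $395 is better by $588.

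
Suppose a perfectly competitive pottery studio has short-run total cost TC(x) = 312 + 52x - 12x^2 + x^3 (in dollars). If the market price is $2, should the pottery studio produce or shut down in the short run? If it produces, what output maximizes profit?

From TC, MC = TC'(x) = 52 - 24x + 3x^2 and AVC = VC/x = 52 - 12x + x^2.
AVC hits its minimum where MC = AVC, at x = 6, giving min AVC = 52 - 12·6 + 6^2 = $16.
With P < min AVC ($2 < $16), every unit sold adds to the loss.
Best response: produce nothing and absorb the $312 fixed cost.

Shut down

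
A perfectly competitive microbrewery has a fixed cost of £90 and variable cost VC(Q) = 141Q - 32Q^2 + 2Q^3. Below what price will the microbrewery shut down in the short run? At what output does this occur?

£13 per unit, at Q = 8

The firm shuts down when price falls below the minimum of average variable cost. AVC = VC/Q = 141 - 32Q + 2Q^2.
dAVC/dQ = -32 + 4Q = 0 gives Q = 8. min AVC = 141 - 32·8 + 2·8^2 = 13.
The firm shuts down for any P below £13.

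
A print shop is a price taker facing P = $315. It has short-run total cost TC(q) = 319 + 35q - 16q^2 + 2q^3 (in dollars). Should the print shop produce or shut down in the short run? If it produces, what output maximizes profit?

Produce at q = 10

Variable cost is VC = 35q - 16q^2 + 2q^3, so AVC = VC/q = 35 - 16q + 2q^2 and MC = dTC/dq = 35 - 32q + 6q^2.
The AVC parabola has its vertex at q = 16/4 = 4, where AVC = 35 - 16·4 + 2·4^2 = $3.
Since P = $315 ≥ min AVC = $3, price covers variable cost and the firm should produce.
Set P = MC: 315 = 35 - 32q + 6q^2 → -280 - 32q + 6q^2 = 0. The roots are q = -14/3 and q = 10; the profit-maximizing output is on the rising part of MC, so q* = 10.
Check: AVC at q = 10 is $75 ≤ P, so revenue covers variable cost.
Profit = P·q − TC = 315·10 − 1069 = $2081.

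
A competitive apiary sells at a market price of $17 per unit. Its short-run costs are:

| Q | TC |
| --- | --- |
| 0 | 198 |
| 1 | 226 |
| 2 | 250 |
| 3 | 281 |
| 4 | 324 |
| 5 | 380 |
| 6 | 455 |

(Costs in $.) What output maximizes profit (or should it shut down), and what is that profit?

Q = 0 (shut down); profit = -$198

Profit at each row (π = 17Q − TC): Q=0: -198; Q=1: -209; Q=2: -216; Q=3: -230; Q=4: -256; Q=5: -295; Q=6: -353.
Profit is highest at Q = 0. Equivalently, the lowest AVC in the table is 52/2 ≈ $26 at Q = 2, and P = $17 falls below it — price never covers variable cost, so the firm shuts down and loses only its fixed cost.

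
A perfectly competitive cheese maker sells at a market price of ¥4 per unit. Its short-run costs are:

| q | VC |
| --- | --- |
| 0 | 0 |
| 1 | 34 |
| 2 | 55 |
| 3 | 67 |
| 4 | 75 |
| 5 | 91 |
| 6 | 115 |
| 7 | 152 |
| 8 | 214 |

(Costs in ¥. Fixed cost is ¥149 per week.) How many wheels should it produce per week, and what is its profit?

q = 0 (shut down); profit = -¥149

Compute π = P·q − TC at each output: q=0: -149; q=1: -179; q=2: -196; q=3: -204; q=4: -208; q=5: -220; q=6: -240; q=7: -273; q=8: -331.
Profit is highest at q = 0. Equivalently, the lowest AVC in the table is 91/5 ≈ ¥18.20 at q = 5, and P = ¥4 falls below it — price never covers variable cost, so the firm shuts down and loses only its fixed cost.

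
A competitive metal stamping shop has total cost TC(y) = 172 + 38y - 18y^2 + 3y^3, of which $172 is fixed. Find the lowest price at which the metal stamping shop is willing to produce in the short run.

$11 per unit

The shutdown price is the minimum of AVC. VC = 38y - 18y^2 + 3y^3, so AVC = 38 - 18y + 3y^2.
At the minimum of AVC, MC = AVC. MC = 38 - 36y + 9y^2; setting MC = AVC gives 6y^2 - 18y = 0, so y = 3. min AVC = 11.
The firm shuts down for any P below $11.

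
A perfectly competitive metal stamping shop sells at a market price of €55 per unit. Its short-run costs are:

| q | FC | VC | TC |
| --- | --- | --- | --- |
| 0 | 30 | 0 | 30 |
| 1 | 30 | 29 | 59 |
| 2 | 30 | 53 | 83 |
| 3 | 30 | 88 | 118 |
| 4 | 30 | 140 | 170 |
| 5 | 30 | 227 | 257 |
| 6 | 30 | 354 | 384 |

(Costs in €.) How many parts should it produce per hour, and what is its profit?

Profit at each row (π = 55q − TC): q=0: -30; q=1: -4; q=2: 27; q=3: 47; q=4: 50; q=5: 18; q=6: -54.
Profit is maximized at q = 4. AVC there is 140/4 = €35 ≤ P, so producing beats shutting down (which would give -€30).

q = 4; profit = €50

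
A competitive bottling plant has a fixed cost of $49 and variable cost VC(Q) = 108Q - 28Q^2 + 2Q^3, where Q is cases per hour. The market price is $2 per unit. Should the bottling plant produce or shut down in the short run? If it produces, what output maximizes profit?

From TC, MC = TC'(Q) = 108 - 56Q + 6Q^2 and AVC = VC/Q = 108 - 28Q + 2Q^2.
AVC is minimized where dAVC/dQ = -28 + 4Q = 0, at Q = 7; min AVC = 108 - 28·7 + 2·7^2 = $10.
P = $2 lies below min AVC = $10; no output level covers variable cost.
Best response: produce nothing and absorb the $49 fixed cost.

Shut down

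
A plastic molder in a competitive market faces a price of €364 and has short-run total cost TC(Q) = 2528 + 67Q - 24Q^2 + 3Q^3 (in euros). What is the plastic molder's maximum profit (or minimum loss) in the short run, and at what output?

AVC = 67 - 24Q + 3Q^2 has its minimum €19 at Q = 4; price €364 clears that bar, so the firm operates.
MC = 67 - 48Q + 9Q^2. Setting P = MC and taking the root on the rising branch gives Q* = 9.
TR = 364·9 = 3276. TC = 2528 + 846 = 3374. Profit = 3276 − 3374 = -€98.
That loss of €98 beats the €2528 the firm would lose by shutting down; producing recovers €2430 of fixed cost.

Profit = -€98 at Q = 9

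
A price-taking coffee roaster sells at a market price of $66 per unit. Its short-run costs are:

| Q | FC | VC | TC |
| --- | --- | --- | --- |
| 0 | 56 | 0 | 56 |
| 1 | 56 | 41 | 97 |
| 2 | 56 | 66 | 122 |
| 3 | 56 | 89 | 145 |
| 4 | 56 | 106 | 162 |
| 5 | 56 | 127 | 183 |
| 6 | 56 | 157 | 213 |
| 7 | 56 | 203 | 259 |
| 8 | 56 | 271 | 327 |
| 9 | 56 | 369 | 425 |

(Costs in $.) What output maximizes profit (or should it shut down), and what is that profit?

Q = 7; profit = $203

Profit at each row (π = 66Q − TC): Q=0: -56; Q=1: -31; Q=2: 10; Q=3: 53; Q=4: 102; Q=5: 147; Q=6: 183; Q=7: 203; Q=8: 201; Q=9: 169.
Profit is maximized at Q = 7. AVC there is 203/7 = $29 ≤ P, so producing beats shutting down (which would give -$56).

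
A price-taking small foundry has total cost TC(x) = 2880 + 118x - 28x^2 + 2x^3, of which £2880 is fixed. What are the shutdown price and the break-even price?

Shutdown price = min AVC. AVC = 118 - 28x + 2x^2, with vertex at x = 7 and minimum £20.
ATC = 2880/x + 118 - 28x + 2x^2. Setting dATC/dx = −2880/x^2 − 28 + 4x = 0 gives x = 12 (since 4·12^3 − 28·12^2 = 2880).
min ATC = 2880/12 + 118 − 28·12 + 2·12^2 = £310. That is the break-even price.
For £20 ≤ P < £310 the firm produces at a loss; below £20 it shuts down.

Shutdown price = £20; break-even price = £310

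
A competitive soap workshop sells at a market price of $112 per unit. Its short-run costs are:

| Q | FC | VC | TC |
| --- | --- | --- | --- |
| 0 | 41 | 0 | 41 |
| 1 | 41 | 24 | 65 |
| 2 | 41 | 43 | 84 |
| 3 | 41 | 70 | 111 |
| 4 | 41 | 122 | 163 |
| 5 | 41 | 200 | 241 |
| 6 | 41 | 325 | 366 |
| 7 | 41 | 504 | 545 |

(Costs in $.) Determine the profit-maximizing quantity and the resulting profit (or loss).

Compute π = P·Q − TC at each output: Q=0: -41; Q=1: 47; Q=2: 140; Q=3: 225; Q=4: 285; Q=5: 319; Q=6: 306; Q=7: 239.
Profit is maximized at Q = 5. AVC there is 200/5 = $40 ≤ P, so producing beats shutting down (which would give -$41).

Q = 5; profit = $319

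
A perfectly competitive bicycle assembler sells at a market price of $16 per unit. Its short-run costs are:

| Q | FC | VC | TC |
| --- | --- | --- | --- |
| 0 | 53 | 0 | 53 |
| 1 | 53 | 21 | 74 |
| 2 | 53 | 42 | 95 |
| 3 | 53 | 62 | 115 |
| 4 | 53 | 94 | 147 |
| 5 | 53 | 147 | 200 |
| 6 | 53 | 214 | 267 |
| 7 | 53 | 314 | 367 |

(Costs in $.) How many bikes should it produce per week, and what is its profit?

Q = 0 (shut down); profit = -$53

Compute π = P·Q − TC at each output: Q=0: -53; Q=1: -58; Q=2: -63; Q=3: -67; Q=4: -83; Q=5: -120; Q=6: -171; Q=7: -255.
Profit is highest at Q = 0. Equivalently, the lowest AVC in the table is 62/3 ≈ $20.67 at Q = 3, and P = $16 falls below it — price never covers variable cost, so the firm shuts down and loses only its fixed cost.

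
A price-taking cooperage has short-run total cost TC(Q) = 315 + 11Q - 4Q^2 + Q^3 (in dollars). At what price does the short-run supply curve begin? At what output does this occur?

The shutdown price is the minimum of AVC. VC = 11Q - 4Q^2 + Q^3, so AVC = 11 - 4Q + Q^2.
At the minimum of AVC, MC = AVC. MC = 11 - 8Q + 3Q^2; setting MC = AVC gives 2Q^2 - 4Q = 0, so Q = 2. min AVC = 7.
So the shutdown price is $7.

$7 per unit, at Q = 2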